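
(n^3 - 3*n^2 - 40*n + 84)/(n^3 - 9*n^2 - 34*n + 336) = (n - 2)/(n - 8)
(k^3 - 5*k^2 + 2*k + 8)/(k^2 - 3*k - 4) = k - 2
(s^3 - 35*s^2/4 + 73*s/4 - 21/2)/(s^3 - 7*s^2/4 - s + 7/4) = (s - 6)/(s + 1)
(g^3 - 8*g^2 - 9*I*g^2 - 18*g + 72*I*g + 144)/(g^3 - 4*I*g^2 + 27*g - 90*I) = (g - 8)/(g + 5*I)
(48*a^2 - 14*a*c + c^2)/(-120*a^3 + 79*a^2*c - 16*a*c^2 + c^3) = (-6*a + c)/(15*a^2 - 8*a*c + c^2)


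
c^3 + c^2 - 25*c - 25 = (c - 5)*(c + 1)*(c + 5)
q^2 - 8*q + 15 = (q - 5)*(q - 3)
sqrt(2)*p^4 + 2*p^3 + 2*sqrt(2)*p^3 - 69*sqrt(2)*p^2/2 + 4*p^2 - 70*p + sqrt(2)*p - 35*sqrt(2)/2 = (p - 5)*(p + 7)*(p + sqrt(2)/2)*(sqrt(2)*p + 1)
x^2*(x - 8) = x^3 - 8*x^2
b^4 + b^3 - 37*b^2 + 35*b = b*(b - 5)*(b - 1)*(b + 7)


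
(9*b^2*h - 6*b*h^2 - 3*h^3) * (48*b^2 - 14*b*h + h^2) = 432*b^4*h - 414*b^3*h^2 - 51*b^2*h^3 + 36*b*h^4 - 3*h^5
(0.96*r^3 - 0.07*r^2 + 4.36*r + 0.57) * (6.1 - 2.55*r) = -2.448*r^4 + 6.0345*r^3 - 11.545*r^2 + 25.1425*r + 3.477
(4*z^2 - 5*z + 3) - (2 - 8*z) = 4*z^2 + 3*z + 1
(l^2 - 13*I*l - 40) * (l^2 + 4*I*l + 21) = l^4 - 9*I*l^3 + 33*l^2 - 433*I*l - 840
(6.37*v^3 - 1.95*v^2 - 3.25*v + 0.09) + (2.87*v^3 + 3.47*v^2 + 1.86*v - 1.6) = 9.24*v^3 + 1.52*v^2 - 1.39*v - 1.51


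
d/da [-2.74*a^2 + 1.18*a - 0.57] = 1.18 - 5.48*a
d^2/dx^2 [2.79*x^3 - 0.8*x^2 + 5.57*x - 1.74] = 16.74*x - 1.6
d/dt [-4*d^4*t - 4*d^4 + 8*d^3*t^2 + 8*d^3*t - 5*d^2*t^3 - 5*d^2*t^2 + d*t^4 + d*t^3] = d*(-4*d^3 + 16*d^2*t + 8*d^2 - 15*d*t^2 - 10*d*t + 4*t^3 + 3*t^2)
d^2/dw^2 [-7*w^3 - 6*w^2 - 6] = -42*w - 12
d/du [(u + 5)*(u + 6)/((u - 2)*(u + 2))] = (-11*u^2 - 68*u - 44)/(u^4 - 8*u^2 + 16)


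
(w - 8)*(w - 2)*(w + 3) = w^3 - 7*w^2 - 14*w + 48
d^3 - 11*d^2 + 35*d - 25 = (d - 5)^2*(d - 1)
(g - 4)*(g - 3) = g^2 - 7*g + 12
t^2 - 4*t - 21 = (t - 7)*(t + 3)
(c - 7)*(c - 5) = c^2 - 12*c + 35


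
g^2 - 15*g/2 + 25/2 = (g - 5)*(g - 5/2)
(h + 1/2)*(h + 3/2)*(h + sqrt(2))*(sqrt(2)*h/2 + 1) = sqrt(2)*h^4/2 + sqrt(2)*h^3 + 2*h^3 + 11*sqrt(2)*h^2/8 + 4*h^2 + 3*h/2 + 2*sqrt(2)*h + 3*sqrt(2)/4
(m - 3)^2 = m^2 - 6*m + 9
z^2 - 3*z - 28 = (z - 7)*(z + 4)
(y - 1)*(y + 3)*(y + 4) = y^3 + 6*y^2 + 5*y - 12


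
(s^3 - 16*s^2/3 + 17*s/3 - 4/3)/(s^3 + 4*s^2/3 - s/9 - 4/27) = 9*(s^2 - 5*s + 4)/(9*s^2 + 15*s + 4)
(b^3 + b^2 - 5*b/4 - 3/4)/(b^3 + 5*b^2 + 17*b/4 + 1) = (2*b^2 + b - 3)/(2*b^2 + 9*b + 4)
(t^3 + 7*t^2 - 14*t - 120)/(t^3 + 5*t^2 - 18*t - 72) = (t + 5)/(t + 3)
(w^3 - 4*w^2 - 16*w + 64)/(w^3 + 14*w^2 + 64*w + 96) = (w^2 - 8*w + 16)/(w^2 + 10*w + 24)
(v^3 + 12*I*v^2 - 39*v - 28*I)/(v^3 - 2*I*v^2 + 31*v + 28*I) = (v + 7*I)/(v - 7*I)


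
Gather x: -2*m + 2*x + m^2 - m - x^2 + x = m^2 - 3*m - x^2 + 3*x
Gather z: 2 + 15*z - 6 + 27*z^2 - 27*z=27*z^2 - 12*z - 4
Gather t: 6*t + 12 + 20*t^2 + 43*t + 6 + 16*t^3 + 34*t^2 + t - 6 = 16*t^3 + 54*t^2 + 50*t + 12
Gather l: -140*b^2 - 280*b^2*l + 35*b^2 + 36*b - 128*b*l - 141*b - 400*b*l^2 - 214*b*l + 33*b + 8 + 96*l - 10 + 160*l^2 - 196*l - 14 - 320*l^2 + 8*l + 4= -105*b^2 - 72*b + l^2*(-400*b - 160) + l*(-280*b^2 - 342*b - 92) - 12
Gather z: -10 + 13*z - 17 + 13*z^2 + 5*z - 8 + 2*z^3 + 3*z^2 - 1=2*z^3 + 16*z^2 + 18*z - 36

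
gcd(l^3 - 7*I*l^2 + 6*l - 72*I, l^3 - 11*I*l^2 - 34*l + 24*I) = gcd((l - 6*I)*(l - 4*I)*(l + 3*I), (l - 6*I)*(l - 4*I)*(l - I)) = l^2 - 10*I*l - 24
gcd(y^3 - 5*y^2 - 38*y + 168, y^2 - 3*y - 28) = y - 7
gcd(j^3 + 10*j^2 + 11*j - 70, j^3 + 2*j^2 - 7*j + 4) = 1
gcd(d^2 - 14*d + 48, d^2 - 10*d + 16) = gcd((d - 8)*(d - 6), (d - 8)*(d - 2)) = d - 8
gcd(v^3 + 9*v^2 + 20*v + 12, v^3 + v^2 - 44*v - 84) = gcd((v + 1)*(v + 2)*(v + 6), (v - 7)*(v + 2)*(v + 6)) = v^2 + 8*v + 12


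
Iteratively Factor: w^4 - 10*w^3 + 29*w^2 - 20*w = (w - 5)*(w^3 - 5*w^2 + 4*w) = w*(w - 5)*(w^2 - 5*w + 4) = w*(w - 5)*(w - 1)*(w - 4)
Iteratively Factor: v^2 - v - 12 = (v - 4)*(v + 3)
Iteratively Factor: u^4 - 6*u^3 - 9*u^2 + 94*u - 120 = (u - 5)*(u^3 - u^2 - 14*u + 24) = (u - 5)*(u + 4)*(u^2 - 5*u + 6) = (u - 5)*(u - 2)*(u + 4)*(u - 3)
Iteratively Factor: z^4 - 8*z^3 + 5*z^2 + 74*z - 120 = (z - 4)*(z^3 - 4*z^2 - 11*z + 30) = (z - 4)*(z + 3)*(z^2 - 7*z + 10) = (z - 4)*(z - 2)*(z + 3)*(z - 5)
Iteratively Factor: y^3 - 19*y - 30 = (y + 3)*(y^2 - 3*y - 10) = (y - 5)*(y + 3)*(y + 2)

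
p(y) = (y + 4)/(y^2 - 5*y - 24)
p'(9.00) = -1.09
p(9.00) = 1.08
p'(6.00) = -0.27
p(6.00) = -0.56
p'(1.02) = -0.02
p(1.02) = -0.18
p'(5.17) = -0.13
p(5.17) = -0.40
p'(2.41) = -0.03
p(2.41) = -0.21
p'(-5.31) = 0.01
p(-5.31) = -0.04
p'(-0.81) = 0.00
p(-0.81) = -0.17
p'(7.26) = -1.99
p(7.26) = -1.48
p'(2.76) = -0.04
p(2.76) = -0.22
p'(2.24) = -0.03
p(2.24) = -0.21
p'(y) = (5 - 2*y)*(y + 4)/(y^2 - 5*y - 24)^2 + 1/(y^2 - 5*y - 24)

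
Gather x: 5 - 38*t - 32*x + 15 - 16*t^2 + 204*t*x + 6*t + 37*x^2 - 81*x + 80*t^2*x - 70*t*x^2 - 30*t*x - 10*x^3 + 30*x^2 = -16*t^2 - 32*t - 10*x^3 + x^2*(67 - 70*t) + x*(80*t^2 + 174*t - 113) + 20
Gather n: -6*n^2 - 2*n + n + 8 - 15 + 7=-6*n^2 - n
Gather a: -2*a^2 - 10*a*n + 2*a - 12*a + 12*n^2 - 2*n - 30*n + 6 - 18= -2*a^2 + a*(-10*n - 10) + 12*n^2 - 32*n - 12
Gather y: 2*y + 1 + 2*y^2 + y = 2*y^2 + 3*y + 1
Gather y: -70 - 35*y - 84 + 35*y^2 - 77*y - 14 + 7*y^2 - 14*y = 42*y^2 - 126*y - 168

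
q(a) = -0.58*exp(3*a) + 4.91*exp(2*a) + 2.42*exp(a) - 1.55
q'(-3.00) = 0.14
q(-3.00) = -1.42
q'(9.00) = -925119138140.74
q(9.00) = -308265569492.67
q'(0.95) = 41.83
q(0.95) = 27.51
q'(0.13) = 12.92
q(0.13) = 6.72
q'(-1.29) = 1.37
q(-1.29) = -0.52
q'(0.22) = 14.90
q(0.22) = 7.97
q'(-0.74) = 3.20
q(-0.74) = 0.66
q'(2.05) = -204.23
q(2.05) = 41.66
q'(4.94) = -4558913.29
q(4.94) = -1487440.35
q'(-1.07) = 1.92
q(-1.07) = -0.17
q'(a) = -1.74*exp(3*a) + 9.82*exp(2*a) + 2.42*exp(a)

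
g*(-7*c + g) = -7*c*g + g^2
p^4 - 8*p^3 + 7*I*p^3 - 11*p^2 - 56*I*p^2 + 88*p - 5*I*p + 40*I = (p - 8)*(p + I)^2*(p + 5*I)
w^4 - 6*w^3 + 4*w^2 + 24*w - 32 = (w - 4)*(w - 2)^2*(w + 2)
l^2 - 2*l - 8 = (l - 4)*(l + 2)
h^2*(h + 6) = h^3 + 6*h^2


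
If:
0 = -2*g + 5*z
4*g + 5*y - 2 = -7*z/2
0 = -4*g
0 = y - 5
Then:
No Solution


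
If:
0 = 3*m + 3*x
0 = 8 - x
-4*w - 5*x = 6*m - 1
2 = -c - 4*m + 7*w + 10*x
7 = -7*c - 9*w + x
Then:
No Solution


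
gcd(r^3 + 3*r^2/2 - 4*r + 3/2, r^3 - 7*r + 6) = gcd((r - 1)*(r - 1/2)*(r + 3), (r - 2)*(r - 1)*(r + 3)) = r^2 + 2*r - 3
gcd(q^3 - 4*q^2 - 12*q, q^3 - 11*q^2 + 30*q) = q^2 - 6*q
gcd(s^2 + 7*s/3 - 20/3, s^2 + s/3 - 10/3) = s - 5/3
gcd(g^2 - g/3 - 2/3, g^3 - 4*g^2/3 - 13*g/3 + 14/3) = g - 1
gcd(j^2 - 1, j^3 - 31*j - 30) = j + 1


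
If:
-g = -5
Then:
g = 5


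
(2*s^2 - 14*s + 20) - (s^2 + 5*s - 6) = s^2 - 19*s + 26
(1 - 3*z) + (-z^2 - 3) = -z^2 - 3*z - 2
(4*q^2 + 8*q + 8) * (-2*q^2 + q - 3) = -8*q^4 - 12*q^3 - 20*q^2 - 16*q - 24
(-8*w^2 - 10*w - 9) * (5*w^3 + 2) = -40*w^5 - 50*w^4 - 45*w^3 - 16*w^2 - 20*w - 18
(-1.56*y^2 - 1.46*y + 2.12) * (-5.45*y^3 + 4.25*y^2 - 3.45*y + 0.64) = 8.502*y^5 + 1.327*y^4 - 12.377*y^3 + 13.0486*y^2 - 8.2484*y + 1.3568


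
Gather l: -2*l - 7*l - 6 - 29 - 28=-9*l - 63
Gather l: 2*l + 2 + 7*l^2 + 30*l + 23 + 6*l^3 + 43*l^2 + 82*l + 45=6*l^3 + 50*l^2 + 114*l + 70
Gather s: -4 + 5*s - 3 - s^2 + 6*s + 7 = -s^2 + 11*s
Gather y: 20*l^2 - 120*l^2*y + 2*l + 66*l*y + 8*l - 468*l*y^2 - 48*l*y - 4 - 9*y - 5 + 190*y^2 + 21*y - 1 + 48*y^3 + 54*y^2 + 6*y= 20*l^2 + 10*l + 48*y^3 + y^2*(244 - 468*l) + y*(-120*l^2 + 18*l + 18) - 10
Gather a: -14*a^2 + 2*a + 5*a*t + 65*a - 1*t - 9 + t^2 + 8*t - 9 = -14*a^2 + a*(5*t + 67) + t^2 + 7*t - 18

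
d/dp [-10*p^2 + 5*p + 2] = 5 - 20*p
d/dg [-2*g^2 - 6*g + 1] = -4*g - 6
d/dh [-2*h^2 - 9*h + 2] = -4*h - 9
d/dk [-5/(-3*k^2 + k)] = 5*(1 - 6*k)/(k^2*(3*k - 1)^2)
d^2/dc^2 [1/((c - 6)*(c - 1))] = 2*((c - 6)^2 + (c - 6)*(c - 1) + (c - 1)^2)/((c - 6)^3*(c - 1)^3)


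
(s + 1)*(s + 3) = s^2 + 4*s + 3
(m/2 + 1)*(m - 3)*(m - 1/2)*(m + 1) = m^4/2 - m^3/4 - 7*m^2/2 - 5*m/4 + 3/2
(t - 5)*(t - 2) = t^2 - 7*t + 10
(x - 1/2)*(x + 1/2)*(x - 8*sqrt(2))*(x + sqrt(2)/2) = x^4 - 15*sqrt(2)*x^3/2 - 33*x^2/4 + 15*sqrt(2)*x/8 + 2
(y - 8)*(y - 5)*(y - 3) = y^3 - 16*y^2 + 79*y - 120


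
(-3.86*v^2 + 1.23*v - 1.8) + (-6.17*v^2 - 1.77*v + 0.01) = -10.03*v^2 - 0.54*v - 1.79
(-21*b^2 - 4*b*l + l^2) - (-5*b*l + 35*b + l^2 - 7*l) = -21*b^2 + b*l - 35*b + 7*l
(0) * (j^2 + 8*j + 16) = 0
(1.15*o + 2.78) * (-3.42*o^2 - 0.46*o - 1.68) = -3.933*o^3 - 10.0366*o^2 - 3.2108*o - 4.6704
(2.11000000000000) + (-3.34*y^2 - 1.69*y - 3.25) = -3.34*y^2 - 1.69*y - 1.14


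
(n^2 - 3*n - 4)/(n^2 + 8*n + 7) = (n - 4)/(n + 7)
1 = 1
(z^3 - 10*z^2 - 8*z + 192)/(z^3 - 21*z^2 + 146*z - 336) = (z + 4)/(z - 7)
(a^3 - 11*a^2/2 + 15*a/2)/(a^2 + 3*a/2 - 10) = a*(a - 3)/(a + 4)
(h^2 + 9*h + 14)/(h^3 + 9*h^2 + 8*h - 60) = (h^2 + 9*h + 14)/(h^3 + 9*h^2 + 8*h - 60)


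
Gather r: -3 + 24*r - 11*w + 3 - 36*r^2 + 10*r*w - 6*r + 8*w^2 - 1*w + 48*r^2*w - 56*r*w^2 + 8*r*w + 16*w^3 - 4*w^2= r^2*(48*w - 36) + r*(-56*w^2 + 18*w + 18) + 16*w^3 + 4*w^2 - 12*w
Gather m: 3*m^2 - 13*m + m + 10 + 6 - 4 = 3*m^2 - 12*m + 12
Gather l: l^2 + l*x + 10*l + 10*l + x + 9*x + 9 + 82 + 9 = l^2 + l*(x + 20) + 10*x + 100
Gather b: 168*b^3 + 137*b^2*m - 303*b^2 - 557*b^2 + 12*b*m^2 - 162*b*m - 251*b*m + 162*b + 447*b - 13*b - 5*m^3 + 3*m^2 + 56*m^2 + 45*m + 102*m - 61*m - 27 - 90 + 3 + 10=168*b^3 + b^2*(137*m - 860) + b*(12*m^2 - 413*m + 596) - 5*m^3 + 59*m^2 + 86*m - 104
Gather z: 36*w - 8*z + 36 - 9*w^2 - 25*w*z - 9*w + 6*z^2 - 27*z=-9*w^2 + 27*w + 6*z^2 + z*(-25*w - 35) + 36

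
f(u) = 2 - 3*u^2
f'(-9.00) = 54.00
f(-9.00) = -241.00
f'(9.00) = -54.00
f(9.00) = -241.00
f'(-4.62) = 27.72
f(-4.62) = -62.03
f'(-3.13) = 18.78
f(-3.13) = -27.39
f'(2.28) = -13.68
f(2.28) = -13.60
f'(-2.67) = 16.02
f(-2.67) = -19.39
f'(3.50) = -21.00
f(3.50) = -34.75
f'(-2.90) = 17.40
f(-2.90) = -23.23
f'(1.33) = -7.98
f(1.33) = -3.31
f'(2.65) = -15.90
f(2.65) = -19.07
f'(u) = -6*u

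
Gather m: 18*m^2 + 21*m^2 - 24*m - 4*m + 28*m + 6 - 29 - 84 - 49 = 39*m^2 - 156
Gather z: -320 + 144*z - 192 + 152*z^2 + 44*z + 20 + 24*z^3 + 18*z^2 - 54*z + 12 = 24*z^3 + 170*z^2 + 134*z - 480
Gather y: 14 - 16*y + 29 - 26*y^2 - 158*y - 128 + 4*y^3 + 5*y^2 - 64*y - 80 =4*y^3 - 21*y^2 - 238*y - 165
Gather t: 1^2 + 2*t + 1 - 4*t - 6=-2*t - 4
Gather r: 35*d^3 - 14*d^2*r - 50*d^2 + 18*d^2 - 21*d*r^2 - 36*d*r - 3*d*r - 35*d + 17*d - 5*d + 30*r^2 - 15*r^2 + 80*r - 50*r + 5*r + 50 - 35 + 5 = 35*d^3 - 32*d^2 - 23*d + r^2*(15 - 21*d) + r*(-14*d^2 - 39*d + 35) + 20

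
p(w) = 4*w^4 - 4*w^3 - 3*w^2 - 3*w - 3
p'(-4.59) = -1775.52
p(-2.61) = 241.13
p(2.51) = 66.08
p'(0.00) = -3.00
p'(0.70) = -7.59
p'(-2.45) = -295.63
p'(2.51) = 159.35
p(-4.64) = 2200.02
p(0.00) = -3.00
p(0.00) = -3.00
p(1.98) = 9.73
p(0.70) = -6.98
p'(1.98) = 62.27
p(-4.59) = 2109.84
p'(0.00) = -3.00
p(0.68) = -6.83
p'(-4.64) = -1831.87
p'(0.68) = -7.60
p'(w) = 16*w^3 - 12*w^2 - 6*w - 3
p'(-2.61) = -353.56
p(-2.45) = 189.29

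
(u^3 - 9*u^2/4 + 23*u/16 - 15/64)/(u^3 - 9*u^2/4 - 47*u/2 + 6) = (u^2 - 2*u + 15/16)/(u^2 - 2*u - 24)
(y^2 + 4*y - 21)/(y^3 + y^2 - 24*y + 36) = (y + 7)/(y^2 + 4*y - 12)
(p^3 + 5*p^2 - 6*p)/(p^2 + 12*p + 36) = p*(p - 1)/(p + 6)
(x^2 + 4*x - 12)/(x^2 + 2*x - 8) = (x + 6)/(x + 4)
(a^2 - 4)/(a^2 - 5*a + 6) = (a + 2)/(a - 3)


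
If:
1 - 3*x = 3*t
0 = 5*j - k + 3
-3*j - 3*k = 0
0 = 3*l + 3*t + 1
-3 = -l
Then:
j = -1/2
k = 1/2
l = 3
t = -10/3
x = 11/3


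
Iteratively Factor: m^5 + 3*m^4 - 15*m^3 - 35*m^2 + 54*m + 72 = (m - 2)*(m^4 + 5*m^3 - 5*m^2 - 45*m - 36) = (m - 2)*(m + 1)*(m^3 + 4*m^2 - 9*m - 36) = (m - 3)*(m - 2)*(m + 1)*(m^2 + 7*m + 12) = (m - 3)*(m - 2)*(m + 1)*(m + 3)*(m + 4)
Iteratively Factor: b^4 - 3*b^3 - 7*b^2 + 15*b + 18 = (b - 3)*(b^3 - 7*b - 6) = (b - 3)*(b + 2)*(b^2 - 2*b - 3) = (b - 3)^2*(b + 2)*(b + 1)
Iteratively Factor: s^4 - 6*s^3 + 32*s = (s + 2)*(s^3 - 8*s^2 + 16*s) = (s - 4)*(s + 2)*(s^2 - 4*s) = s*(s - 4)*(s + 2)*(s - 4)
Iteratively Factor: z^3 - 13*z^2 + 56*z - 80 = (z - 4)*(z^2 - 9*z + 20) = (z - 4)^2*(z - 5)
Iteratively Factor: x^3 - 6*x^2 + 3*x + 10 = (x - 2)*(x^2 - 4*x - 5) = (x - 5)*(x - 2)*(x + 1)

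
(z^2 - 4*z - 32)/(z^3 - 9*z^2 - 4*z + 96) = (z + 4)/(z^2 - z - 12)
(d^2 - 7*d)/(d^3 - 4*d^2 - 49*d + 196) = d/(d^2 + 3*d - 28)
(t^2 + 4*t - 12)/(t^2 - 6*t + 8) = (t + 6)/(t - 4)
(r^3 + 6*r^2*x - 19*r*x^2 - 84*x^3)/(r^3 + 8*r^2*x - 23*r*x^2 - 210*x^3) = (-r^2 + r*x + 12*x^2)/(-r^2 - r*x + 30*x^2)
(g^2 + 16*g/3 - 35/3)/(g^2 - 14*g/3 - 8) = (-3*g^2 - 16*g + 35)/(-3*g^2 + 14*g + 24)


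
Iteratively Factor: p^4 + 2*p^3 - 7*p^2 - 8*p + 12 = (p + 3)*(p^3 - p^2 - 4*p + 4) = (p - 2)*(p + 3)*(p^2 + p - 2) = (p - 2)*(p + 2)*(p + 3)*(p - 1)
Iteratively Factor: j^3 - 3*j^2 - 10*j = (j + 2)*(j^2 - 5*j) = (j - 5)*(j + 2)*(j)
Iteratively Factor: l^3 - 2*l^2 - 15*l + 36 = (l - 3)*(l^2 + l - 12) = (l - 3)*(l + 4)*(l - 3)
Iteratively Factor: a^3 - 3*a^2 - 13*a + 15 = (a - 1)*(a^2 - 2*a - 15) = (a - 1)*(a + 3)*(a - 5)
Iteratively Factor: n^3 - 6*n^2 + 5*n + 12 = (n - 3)*(n^2 - 3*n - 4) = (n - 3)*(n + 1)*(n - 4)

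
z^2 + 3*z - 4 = (z - 1)*(z + 4)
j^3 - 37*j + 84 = (j - 4)*(j - 3)*(j + 7)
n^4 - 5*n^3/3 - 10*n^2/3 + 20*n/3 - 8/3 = (n - 2)*(n - 1)*(n - 2/3)*(n + 2)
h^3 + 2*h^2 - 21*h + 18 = (h - 3)*(h - 1)*(h + 6)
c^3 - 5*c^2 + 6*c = c*(c - 3)*(c - 2)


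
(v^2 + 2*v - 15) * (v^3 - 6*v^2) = v^5 - 4*v^4 - 27*v^3 + 90*v^2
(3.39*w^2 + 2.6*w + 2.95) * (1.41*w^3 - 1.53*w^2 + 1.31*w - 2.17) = 4.7799*w^5 - 1.5207*w^4 + 4.6224*w^3 - 8.4638*w^2 - 1.7775*w - 6.4015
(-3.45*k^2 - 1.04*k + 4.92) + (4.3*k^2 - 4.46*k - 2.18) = 0.85*k^2 - 5.5*k + 2.74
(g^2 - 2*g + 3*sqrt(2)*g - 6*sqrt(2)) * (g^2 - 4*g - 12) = g^4 - 6*g^3 + 3*sqrt(2)*g^3 - 18*sqrt(2)*g^2 - 4*g^2 - 12*sqrt(2)*g + 24*g + 72*sqrt(2)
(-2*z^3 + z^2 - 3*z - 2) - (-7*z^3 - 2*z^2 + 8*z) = 5*z^3 + 3*z^2 - 11*z - 2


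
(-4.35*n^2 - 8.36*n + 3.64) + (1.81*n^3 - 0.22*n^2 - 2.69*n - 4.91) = 1.81*n^3 - 4.57*n^2 - 11.05*n - 1.27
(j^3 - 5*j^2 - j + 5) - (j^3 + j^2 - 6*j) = -6*j^2 + 5*j + 5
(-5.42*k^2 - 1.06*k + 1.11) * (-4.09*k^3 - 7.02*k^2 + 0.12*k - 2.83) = 22.1678*k^5 + 42.3838*k^4 + 2.2509*k^3 + 7.4192*k^2 + 3.133*k - 3.1413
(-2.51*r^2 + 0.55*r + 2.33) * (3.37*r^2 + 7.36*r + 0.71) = -8.4587*r^4 - 16.6201*r^3 + 10.118*r^2 + 17.5393*r + 1.6543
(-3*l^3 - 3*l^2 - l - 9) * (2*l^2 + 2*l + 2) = -6*l^5 - 12*l^4 - 14*l^3 - 26*l^2 - 20*l - 18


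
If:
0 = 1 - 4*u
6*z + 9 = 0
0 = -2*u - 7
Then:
No Solution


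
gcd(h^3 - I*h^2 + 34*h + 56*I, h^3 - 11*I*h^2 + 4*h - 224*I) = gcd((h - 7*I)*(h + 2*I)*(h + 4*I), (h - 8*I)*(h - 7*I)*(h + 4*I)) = h^2 - 3*I*h + 28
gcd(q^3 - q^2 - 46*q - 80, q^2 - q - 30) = q + 5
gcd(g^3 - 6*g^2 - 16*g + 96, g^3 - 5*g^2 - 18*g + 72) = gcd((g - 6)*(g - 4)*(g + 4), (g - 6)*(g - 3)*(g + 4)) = g^2 - 2*g - 24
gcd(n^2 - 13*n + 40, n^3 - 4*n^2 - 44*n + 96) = n - 8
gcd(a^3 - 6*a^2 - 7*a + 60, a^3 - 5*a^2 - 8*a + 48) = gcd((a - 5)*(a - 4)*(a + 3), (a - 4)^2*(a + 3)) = a^2 - a - 12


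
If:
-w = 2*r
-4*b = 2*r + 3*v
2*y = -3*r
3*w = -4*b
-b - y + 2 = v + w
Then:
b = -9/14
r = -3/7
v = 8/7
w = 6/7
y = 9/14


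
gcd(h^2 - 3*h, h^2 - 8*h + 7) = 1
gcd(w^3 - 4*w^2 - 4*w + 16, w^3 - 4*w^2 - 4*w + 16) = w^3 - 4*w^2 - 4*w + 16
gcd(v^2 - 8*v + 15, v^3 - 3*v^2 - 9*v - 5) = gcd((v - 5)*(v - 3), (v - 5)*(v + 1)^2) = v - 5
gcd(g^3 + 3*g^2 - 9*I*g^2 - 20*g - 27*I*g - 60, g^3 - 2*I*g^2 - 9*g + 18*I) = g + 3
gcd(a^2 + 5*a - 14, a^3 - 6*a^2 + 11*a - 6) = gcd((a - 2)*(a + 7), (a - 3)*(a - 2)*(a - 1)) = a - 2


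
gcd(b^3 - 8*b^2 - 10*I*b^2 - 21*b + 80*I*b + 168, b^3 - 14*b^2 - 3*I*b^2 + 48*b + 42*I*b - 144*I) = b^2 + b*(-8 - 3*I) + 24*I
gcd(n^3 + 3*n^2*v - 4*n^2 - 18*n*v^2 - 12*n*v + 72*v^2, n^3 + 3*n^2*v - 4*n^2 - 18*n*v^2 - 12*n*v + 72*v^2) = -n^3 - 3*n^2*v + 4*n^2 + 18*n*v^2 + 12*n*v - 72*v^2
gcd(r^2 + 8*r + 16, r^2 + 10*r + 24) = r + 4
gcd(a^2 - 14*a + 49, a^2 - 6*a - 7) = a - 7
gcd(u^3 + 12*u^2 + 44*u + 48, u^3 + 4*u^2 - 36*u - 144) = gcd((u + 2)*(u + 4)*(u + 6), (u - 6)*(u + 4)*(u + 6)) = u^2 + 10*u + 24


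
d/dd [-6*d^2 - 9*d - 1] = -12*d - 9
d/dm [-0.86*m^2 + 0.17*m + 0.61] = 0.17 - 1.72*m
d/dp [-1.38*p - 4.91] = -1.38000000000000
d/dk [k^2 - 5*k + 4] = 2*k - 5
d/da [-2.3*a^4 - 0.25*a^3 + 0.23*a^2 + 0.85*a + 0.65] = -9.2*a^3 - 0.75*a^2 + 0.46*a + 0.85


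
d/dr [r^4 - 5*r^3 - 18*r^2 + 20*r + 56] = 4*r^3 - 15*r^2 - 36*r + 20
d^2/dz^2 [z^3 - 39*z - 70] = 6*z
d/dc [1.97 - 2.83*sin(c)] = -2.83*cos(c)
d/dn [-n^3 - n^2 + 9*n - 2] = -3*n^2 - 2*n + 9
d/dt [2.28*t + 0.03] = 2.28000000000000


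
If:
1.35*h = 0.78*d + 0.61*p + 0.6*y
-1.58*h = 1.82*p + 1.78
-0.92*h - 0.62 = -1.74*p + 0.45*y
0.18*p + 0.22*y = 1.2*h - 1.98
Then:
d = 6.46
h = 0.26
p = -1.21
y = -6.58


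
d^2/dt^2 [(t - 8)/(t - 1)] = -14/(t - 1)^3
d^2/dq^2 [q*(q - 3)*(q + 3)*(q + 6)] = 12*q^2 + 36*q - 18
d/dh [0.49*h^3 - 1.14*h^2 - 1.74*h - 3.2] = 1.47*h^2 - 2.28*h - 1.74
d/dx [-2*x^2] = -4*x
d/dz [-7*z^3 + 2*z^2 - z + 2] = -21*z^2 + 4*z - 1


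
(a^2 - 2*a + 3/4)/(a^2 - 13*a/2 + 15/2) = (a - 1/2)/(a - 5)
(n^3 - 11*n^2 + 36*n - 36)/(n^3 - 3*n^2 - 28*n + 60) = (n - 3)/(n + 5)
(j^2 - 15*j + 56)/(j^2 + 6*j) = (j^2 - 15*j + 56)/(j*(j + 6))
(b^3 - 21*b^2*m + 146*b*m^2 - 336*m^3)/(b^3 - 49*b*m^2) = (b^2 - 14*b*m + 48*m^2)/(b*(b + 7*m))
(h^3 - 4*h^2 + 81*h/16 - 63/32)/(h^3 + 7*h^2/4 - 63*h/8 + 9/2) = (h - 7/4)/(h + 4)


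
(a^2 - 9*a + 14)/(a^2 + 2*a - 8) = (a - 7)/(a + 4)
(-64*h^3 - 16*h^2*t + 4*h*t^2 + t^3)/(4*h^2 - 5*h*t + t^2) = (16*h^2 + 8*h*t + t^2)/(-h + t)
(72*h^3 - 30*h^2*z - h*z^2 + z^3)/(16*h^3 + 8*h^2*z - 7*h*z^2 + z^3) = (-18*h^2 + 3*h*z + z^2)/(-4*h^2 - 3*h*z + z^2)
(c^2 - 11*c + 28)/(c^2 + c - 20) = (c - 7)/(c + 5)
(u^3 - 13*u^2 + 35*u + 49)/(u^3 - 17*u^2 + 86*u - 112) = (u^2 - 6*u - 7)/(u^2 - 10*u + 16)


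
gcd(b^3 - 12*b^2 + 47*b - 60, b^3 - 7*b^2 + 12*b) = b^2 - 7*b + 12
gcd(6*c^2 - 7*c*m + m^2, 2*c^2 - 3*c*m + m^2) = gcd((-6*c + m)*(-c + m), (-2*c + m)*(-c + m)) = c - m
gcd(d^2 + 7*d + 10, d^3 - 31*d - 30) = d + 5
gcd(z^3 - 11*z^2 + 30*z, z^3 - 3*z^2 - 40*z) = z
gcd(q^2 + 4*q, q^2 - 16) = q + 4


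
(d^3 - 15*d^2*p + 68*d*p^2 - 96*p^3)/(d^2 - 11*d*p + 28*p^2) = (-d^2 + 11*d*p - 24*p^2)/(-d + 7*p)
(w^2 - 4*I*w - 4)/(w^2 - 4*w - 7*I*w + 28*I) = (w^2 - 4*I*w - 4)/(w^2 - 4*w - 7*I*w + 28*I)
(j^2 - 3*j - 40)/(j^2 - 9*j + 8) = (j + 5)/(j - 1)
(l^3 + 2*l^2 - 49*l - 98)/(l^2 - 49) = l + 2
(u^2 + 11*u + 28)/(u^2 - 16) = (u + 7)/(u - 4)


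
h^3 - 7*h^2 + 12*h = h*(h - 4)*(h - 3)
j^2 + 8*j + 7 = (j + 1)*(j + 7)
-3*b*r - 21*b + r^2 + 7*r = (-3*b + r)*(r + 7)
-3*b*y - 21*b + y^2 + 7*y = (-3*b + y)*(y + 7)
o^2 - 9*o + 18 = (o - 6)*(o - 3)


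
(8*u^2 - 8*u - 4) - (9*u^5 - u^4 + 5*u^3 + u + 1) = -9*u^5 + u^4 - 5*u^3 + 8*u^2 - 9*u - 5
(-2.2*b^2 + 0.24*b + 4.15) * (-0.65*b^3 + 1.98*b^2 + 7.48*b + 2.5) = 1.43*b^5 - 4.512*b^4 - 18.6783*b^3 + 4.5122*b^2 + 31.642*b + 10.375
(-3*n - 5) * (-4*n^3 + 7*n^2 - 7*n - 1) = 12*n^4 - n^3 - 14*n^2 + 38*n + 5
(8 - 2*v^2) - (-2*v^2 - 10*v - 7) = 10*v + 15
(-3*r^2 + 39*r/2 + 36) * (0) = 0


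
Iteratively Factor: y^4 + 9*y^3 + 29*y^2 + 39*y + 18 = (y + 3)*(y^3 + 6*y^2 + 11*y + 6) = (y + 2)*(y + 3)*(y^2 + 4*y + 3) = (y + 1)*(y + 2)*(y + 3)*(y + 3)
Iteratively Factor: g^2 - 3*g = (g)*(g - 3)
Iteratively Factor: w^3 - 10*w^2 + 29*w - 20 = (w - 5)*(w^2 - 5*w + 4) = (w - 5)*(w - 4)*(w - 1)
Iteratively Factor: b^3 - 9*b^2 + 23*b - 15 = (b - 1)*(b^2 - 8*b + 15) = (b - 5)*(b - 1)*(b - 3)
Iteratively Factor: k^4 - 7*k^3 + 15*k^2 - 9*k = (k)*(k^3 - 7*k^2 + 15*k - 9) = k*(k - 3)*(k^2 - 4*k + 3) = k*(k - 3)*(k - 1)*(k - 3)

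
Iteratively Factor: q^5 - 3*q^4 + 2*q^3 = (q)*(q^4 - 3*q^3 + 2*q^2) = q^2*(q^3 - 3*q^2 + 2*q) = q^2*(q - 1)*(q^2 - 2*q) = q^2*(q - 2)*(q - 1)*(q)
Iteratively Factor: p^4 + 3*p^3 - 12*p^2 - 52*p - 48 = (p + 3)*(p^3 - 12*p - 16) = (p + 2)*(p + 3)*(p^2 - 2*p - 8) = (p + 2)^2*(p + 3)*(p - 4)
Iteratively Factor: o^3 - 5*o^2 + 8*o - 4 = (o - 2)*(o^2 - 3*o + 2) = (o - 2)^2*(o - 1)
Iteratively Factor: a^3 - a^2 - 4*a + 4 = (a - 2)*(a^2 + a - 2) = (a - 2)*(a + 2)*(a - 1)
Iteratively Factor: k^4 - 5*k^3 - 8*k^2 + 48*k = (k)*(k^3 - 5*k^2 - 8*k + 48) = k*(k - 4)*(k^2 - k - 12) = k*(k - 4)*(k + 3)*(k - 4)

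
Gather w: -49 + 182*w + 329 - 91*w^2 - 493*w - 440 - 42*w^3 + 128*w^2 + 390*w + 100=-42*w^3 + 37*w^2 + 79*w - 60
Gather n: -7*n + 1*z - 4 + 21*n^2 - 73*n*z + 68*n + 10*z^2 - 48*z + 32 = 21*n^2 + n*(61 - 73*z) + 10*z^2 - 47*z + 28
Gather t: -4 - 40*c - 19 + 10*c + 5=-30*c - 18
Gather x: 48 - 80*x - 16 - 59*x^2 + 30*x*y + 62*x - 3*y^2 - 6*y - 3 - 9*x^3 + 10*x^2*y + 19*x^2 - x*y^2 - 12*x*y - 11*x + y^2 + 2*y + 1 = -9*x^3 + x^2*(10*y - 40) + x*(-y^2 + 18*y - 29) - 2*y^2 - 4*y + 30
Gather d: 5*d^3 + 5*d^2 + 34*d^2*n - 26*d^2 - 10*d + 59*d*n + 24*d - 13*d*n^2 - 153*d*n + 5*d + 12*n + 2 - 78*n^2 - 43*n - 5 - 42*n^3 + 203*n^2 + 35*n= 5*d^3 + d^2*(34*n - 21) + d*(-13*n^2 - 94*n + 19) - 42*n^3 + 125*n^2 + 4*n - 3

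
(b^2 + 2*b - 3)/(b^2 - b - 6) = (-b^2 - 2*b + 3)/(-b^2 + b + 6)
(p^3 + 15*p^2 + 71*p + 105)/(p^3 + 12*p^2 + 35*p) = (p + 3)/p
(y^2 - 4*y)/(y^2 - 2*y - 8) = y/(y + 2)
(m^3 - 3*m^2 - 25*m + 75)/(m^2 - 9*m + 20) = (m^2 + 2*m - 15)/(m - 4)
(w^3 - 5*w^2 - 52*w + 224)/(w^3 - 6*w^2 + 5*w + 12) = (w^2 - w - 56)/(w^2 - 2*w - 3)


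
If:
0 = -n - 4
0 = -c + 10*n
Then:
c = -40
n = -4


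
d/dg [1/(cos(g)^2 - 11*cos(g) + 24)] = (2*cos(g) - 11)*sin(g)/(cos(g)^2 - 11*cos(g) + 24)^2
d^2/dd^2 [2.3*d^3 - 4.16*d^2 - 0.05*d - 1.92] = 13.8*d - 8.32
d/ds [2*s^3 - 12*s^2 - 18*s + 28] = 6*s^2 - 24*s - 18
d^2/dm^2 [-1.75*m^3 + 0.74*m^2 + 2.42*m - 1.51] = 1.48 - 10.5*m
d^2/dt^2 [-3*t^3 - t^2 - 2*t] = -18*t - 2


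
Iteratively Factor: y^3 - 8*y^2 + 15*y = (y)*(y^2 - 8*y + 15) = y*(y - 5)*(y - 3)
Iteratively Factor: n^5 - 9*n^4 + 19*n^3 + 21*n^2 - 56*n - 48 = (n - 4)*(n^4 - 5*n^3 - n^2 + 17*n + 12) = (n - 4)^2*(n^3 - n^2 - 5*n - 3) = (n - 4)^2*(n + 1)*(n^2 - 2*n - 3) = (n - 4)^2*(n - 3)*(n + 1)*(n + 1)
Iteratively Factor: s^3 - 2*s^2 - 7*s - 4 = (s + 1)*(s^2 - 3*s - 4) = (s + 1)^2*(s - 4)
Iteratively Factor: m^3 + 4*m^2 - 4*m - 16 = (m + 2)*(m^2 + 2*m - 8) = (m + 2)*(m + 4)*(m - 2)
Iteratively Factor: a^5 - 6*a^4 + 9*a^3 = (a - 3)*(a^4 - 3*a^3) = a*(a - 3)*(a^3 - 3*a^2) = a^2*(a - 3)*(a^2 - 3*a) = a^2*(a - 3)^2*(a)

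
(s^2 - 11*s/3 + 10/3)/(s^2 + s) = (3*s^2 - 11*s + 10)/(3*s*(s + 1))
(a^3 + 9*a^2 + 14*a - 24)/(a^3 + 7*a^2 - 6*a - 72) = (a - 1)/(a - 3)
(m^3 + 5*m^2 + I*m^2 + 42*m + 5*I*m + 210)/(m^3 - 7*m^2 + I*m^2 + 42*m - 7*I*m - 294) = (m + 5)/(m - 7)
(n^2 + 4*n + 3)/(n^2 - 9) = (n + 1)/(n - 3)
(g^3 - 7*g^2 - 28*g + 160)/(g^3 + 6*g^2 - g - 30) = (g^2 - 12*g + 32)/(g^2 + g - 6)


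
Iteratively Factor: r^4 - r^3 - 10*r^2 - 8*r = (r + 1)*(r^3 - 2*r^2 - 8*r) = r*(r + 1)*(r^2 - 2*r - 8) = r*(r - 4)*(r + 1)*(r + 2)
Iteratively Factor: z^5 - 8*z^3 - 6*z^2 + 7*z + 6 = (z - 1)*(z^4 + z^3 - 7*z^2 - 13*z - 6) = (z - 1)*(z + 1)*(z^3 - 7*z - 6) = (z - 3)*(z - 1)*(z + 1)*(z^2 + 3*z + 2) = (z - 3)*(z - 1)*(z + 1)*(z + 2)*(z + 1)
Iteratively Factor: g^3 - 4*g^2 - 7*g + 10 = (g - 1)*(g^2 - 3*g - 10) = (g - 1)*(g + 2)*(g - 5)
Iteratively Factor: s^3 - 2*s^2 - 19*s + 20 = (s - 5)*(s^2 + 3*s - 4) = (s - 5)*(s - 1)*(s + 4)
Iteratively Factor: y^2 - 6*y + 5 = (y - 1)*(y - 5)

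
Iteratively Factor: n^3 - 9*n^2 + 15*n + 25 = (n - 5)*(n^2 - 4*n - 5) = (n - 5)*(n + 1)*(n - 5)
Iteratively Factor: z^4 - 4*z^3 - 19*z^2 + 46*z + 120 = (z + 2)*(z^3 - 6*z^2 - 7*z + 60) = (z - 5)*(z + 2)*(z^2 - z - 12) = (z - 5)*(z + 2)*(z + 3)*(z - 4)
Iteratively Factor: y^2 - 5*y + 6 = (y - 2)*(y - 3)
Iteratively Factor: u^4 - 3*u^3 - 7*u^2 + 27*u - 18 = (u - 2)*(u^3 - u^2 - 9*u + 9) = (u - 2)*(u + 3)*(u^2 - 4*u + 3) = (u - 3)*(u - 2)*(u + 3)*(u - 1)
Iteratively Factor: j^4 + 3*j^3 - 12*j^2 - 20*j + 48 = (j - 2)*(j^3 + 5*j^2 - 2*j - 24) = (j - 2)^2*(j^2 + 7*j + 12) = (j - 2)^2*(j + 3)*(j + 4)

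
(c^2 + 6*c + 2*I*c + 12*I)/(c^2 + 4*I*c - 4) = (c + 6)/(c + 2*I)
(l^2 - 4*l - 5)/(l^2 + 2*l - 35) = (l + 1)/(l + 7)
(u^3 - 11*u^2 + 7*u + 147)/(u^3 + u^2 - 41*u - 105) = (u - 7)/(u + 5)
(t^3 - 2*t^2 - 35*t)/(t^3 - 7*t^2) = (t + 5)/t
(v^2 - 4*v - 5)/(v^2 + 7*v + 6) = (v - 5)/(v + 6)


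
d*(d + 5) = d^2 + 5*d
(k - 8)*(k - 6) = k^2 - 14*k + 48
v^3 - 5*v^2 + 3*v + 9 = (v - 3)^2*(v + 1)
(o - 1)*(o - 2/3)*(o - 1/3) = o^3 - 2*o^2 + 11*o/9 - 2/9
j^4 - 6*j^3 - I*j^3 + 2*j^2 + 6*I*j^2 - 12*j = j*(j - 6)*(j - 2*I)*(j + I)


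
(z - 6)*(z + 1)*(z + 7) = z^3 + 2*z^2 - 41*z - 42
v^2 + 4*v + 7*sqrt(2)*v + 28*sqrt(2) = (v + 4)*(v + 7*sqrt(2))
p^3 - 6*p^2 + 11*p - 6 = (p - 3)*(p - 2)*(p - 1)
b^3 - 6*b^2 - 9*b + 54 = (b - 6)*(b - 3)*(b + 3)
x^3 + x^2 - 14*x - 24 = (x - 4)*(x + 2)*(x + 3)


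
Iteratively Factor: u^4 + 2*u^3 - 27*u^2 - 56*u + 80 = (u + 4)*(u^3 - 2*u^2 - 19*u + 20) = (u - 1)*(u + 4)*(u^2 - u - 20) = (u - 1)*(u + 4)^2*(u - 5)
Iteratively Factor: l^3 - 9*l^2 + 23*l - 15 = (l - 3)*(l^2 - 6*l + 5) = (l - 5)*(l - 3)*(l - 1)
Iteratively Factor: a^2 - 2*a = (a)*(a - 2)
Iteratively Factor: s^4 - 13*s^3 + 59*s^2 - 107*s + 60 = (s - 4)*(s^3 - 9*s^2 + 23*s - 15) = (s - 4)*(s - 1)*(s^2 - 8*s + 15) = (s - 5)*(s - 4)*(s - 1)*(s - 3)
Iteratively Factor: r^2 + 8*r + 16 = (r + 4)*(r + 4)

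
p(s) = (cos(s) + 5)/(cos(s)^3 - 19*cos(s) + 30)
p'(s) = (3*sin(s)*cos(s)^2 - 19*sin(s))*(cos(s) + 5)/(cos(s)^3 - 19*cos(s) + 30)^2 - sin(s)/(cos(s)^3 - 19*cos(s) + 30) = (2*cos(s) - 5)*sin(s)/((cos(s) - 3)^2*(cos(s) - 2)^2)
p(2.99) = 0.08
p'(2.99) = -0.01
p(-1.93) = 0.13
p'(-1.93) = 0.09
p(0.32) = 0.46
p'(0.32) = -0.21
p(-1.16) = 0.24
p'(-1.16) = 0.22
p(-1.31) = 0.21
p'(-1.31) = 0.19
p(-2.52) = 0.09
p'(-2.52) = 0.03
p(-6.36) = 0.50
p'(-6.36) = 0.06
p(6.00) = 0.47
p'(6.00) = 0.19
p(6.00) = 0.47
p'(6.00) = 0.19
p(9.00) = 0.09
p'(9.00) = -0.02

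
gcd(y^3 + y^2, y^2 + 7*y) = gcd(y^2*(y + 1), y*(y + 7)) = y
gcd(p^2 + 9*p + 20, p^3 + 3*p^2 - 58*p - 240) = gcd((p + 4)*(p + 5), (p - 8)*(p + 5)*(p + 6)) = p + 5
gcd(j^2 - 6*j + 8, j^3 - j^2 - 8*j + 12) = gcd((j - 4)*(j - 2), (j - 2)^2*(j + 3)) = j - 2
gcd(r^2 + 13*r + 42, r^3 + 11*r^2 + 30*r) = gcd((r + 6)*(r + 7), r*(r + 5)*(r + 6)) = r + 6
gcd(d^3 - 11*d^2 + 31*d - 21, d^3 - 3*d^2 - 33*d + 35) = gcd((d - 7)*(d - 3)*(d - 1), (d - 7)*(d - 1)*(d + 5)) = d^2 - 8*d + 7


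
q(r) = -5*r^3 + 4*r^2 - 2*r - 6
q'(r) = -15*r^2 + 8*r - 2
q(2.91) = -101.16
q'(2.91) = -105.74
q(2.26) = -47.81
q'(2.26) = -60.53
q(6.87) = -1452.17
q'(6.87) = -654.99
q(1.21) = -11.42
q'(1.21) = -14.28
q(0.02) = -6.04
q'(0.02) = -1.85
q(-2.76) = 135.11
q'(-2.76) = -138.34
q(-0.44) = -3.92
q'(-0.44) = -8.42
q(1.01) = -9.09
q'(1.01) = -9.22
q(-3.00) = 171.00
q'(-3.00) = -161.00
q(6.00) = -954.00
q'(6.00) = -494.00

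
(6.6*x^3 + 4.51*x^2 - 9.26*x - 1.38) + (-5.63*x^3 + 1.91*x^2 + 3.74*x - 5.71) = 0.97*x^3 + 6.42*x^2 - 5.52*x - 7.09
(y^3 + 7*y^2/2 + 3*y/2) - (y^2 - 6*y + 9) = y^3 + 5*y^2/2 + 15*y/2 - 9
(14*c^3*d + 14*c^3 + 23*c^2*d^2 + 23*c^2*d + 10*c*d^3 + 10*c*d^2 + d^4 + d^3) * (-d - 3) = -14*c^3*d^2 - 56*c^3*d - 42*c^3 - 23*c^2*d^3 - 92*c^2*d^2 - 69*c^2*d - 10*c*d^4 - 40*c*d^3 - 30*c*d^2 - d^5 - 4*d^4 - 3*d^3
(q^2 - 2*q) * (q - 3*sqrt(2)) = q^3 - 3*sqrt(2)*q^2 - 2*q^2 + 6*sqrt(2)*q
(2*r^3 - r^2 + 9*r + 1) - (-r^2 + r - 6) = 2*r^3 + 8*r + 7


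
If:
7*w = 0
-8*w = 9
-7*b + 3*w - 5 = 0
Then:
No Solution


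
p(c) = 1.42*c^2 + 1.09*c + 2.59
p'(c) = 2.84*c + 1.09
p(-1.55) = 4.31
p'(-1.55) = -3.31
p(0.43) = 3.32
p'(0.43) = 2.31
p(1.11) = 5.55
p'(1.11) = 4.24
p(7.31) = 86.44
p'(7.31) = 21.85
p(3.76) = 26.76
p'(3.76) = 11.77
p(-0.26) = 2.40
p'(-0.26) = 0.35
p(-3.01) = 12.17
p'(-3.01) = -7.46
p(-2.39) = 8.10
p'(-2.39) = -5.70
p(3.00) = 18.64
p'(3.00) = 9.61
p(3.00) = 18.64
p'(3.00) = 9.61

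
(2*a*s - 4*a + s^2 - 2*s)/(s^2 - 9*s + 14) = (2*a + s)/(s - 7)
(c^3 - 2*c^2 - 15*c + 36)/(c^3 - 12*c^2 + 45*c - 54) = (c + 4)/(c - 6)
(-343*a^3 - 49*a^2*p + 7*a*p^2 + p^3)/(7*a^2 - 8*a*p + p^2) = (49*a^2 + 14*a*p + p^2)/(-a + p)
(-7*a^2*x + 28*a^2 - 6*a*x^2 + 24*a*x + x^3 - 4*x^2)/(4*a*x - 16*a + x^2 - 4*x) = (-7*a^2 - 6*a*x + x^2)/(4*a + x)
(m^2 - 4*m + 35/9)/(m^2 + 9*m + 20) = (m^2 - 4*m + 35/9)/(m^2 + 9*m + 20)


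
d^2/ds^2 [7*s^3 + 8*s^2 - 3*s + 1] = 42*s + 16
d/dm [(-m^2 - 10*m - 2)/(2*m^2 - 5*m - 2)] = (25*m^2 + 12*m + 10)/(4*m^4 - 20*m^3 + 17*m^2 + 20*m + 4)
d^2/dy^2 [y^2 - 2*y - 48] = 2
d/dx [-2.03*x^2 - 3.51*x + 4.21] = -4.06*x - 3.51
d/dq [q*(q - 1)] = 2*q - 1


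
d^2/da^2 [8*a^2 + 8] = 16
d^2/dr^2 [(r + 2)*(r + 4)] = 2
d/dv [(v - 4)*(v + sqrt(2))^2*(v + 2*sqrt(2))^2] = (v + sqrt(2))*(v + 2*sqrt(2))*(2*(v - 4)*(v + sqrt(2)) + 2*(v - 4)*(v + 2*sqrt(2)) + (v + sqrt(2))*(v + 2*sqrt(2)))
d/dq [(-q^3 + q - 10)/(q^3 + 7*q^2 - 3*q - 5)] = (-7*q^4 + 4*q^3 + 38*q^2 + 140*q - 35)/(q^6 + 14*q^5 + 43*q^4 - 52*q^3 - 61*q^2 + 30*q + 25)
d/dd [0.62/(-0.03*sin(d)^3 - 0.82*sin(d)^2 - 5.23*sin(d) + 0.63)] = (0.0558*sin(d)^2 + 1.0168*sin(d) + 3.2426)*cos(d)/(0.03*sin(d)^3 + 0.82*sin(d)^2 + 5.23*sin(d) - 0.63)^2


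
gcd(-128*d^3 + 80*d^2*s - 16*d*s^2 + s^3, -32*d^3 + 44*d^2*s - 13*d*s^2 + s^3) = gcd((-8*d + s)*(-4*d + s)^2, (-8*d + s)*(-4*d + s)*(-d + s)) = 32*d^2 - 12*d*s + s^2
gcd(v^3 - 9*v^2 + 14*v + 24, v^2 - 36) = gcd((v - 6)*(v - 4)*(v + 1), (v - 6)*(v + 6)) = v - 6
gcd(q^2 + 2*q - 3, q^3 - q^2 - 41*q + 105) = 1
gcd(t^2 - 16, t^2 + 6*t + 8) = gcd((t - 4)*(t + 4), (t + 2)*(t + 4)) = t + 4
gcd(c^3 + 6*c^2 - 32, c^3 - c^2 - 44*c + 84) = c - 2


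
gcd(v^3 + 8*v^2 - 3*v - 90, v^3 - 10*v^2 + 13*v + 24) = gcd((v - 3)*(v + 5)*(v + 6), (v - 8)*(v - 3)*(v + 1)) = v - 3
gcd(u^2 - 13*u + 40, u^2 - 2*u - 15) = u - 5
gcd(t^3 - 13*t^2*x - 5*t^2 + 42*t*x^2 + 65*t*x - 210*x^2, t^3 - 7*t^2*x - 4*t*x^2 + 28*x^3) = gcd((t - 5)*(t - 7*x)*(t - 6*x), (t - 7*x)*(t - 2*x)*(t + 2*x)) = -t + 7*x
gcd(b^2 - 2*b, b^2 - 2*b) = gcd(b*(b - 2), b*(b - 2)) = b^2 - 2*b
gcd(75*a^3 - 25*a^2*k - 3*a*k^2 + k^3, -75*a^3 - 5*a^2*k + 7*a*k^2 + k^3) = 15*a^2 - 2*a*k - k^2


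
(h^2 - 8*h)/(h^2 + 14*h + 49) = h*(h - 8)/(h^2 + 14*h + 49)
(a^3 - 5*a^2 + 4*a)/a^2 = a - 5 + 4/a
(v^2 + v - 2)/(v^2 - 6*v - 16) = (v - 1)/(v - 8)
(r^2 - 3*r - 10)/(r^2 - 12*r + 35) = (r + 2)/(r - 7)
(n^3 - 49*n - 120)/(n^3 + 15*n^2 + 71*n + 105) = (n - 8)/(n + 7)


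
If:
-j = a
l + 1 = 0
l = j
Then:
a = 1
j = -1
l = -1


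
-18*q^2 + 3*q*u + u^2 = (-3*q + u)*(6*q + u)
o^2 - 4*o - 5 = (o - 5)*(o + 1)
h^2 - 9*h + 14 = (h - 7)*(h - 2)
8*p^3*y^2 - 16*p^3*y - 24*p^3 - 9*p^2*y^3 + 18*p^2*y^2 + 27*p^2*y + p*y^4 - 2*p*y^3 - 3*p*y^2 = (-8*p + y)*(-p + y)*(y - 3)*(p*y + p)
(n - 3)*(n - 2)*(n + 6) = n^3 + n^2 - 24*n + 36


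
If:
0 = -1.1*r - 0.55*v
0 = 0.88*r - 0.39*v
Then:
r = 0.00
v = 0.00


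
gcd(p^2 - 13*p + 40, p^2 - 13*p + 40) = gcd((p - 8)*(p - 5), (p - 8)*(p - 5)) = p^2 - 13*p + 40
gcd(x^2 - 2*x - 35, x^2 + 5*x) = x + 5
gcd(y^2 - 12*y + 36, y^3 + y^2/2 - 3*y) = 1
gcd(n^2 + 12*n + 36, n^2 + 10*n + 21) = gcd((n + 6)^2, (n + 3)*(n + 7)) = 1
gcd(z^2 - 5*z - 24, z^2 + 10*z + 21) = z + 3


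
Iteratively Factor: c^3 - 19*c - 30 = (c + 2)*(c^2 - 2*c - 15) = (c + 2)*(c + 3)*(c - 5)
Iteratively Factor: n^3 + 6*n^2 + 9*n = (n)*(n^2 + 6*n + 9) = n*(n + 3)*(n + 3)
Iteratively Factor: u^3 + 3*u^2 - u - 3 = (u + 1)*(u^2 + 2*u - 3) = (u + 1)*(u + 3)*(u - 1)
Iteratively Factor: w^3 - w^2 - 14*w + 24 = (w - 3)*(w^2 + 2*w - 8) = (w - 3)*(w - 2)*(w + 4)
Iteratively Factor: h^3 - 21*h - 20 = (h - 5)*(h^2 + 5*h + 4) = (h - 5)*(h + 4)*(h + 1)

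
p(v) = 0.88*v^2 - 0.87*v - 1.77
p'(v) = 1.76*v - 0.87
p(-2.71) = 7.05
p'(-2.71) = -5.64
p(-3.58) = 12.62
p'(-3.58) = -7.17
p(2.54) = 1.70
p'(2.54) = 3.60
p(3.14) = 4.17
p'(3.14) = 4.66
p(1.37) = -1.31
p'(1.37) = 1.54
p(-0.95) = -0.15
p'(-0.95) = -2.54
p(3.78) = 7.52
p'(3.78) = 5.78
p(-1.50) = 1.52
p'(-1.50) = -3.51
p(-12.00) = 135.39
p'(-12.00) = -21.99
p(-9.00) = 77.34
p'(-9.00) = -16.71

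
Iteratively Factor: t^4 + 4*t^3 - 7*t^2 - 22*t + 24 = (t + 3)*(t^3 + t^2 - 10*t + 8) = (t + 3)*(t + 4)*(t^2 - 3*t + 2) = (t - 2)*(t + 3)*(t + 4)*(t - 1)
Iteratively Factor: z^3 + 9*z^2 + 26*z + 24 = (z + 3)*(z^2 + 6*z + 8) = (z + 3)*(z + 4)*(z + 2)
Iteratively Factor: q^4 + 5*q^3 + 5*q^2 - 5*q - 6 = (q - 1)*(q^3 + 6*q^2 + 11*q + 6) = (q - 1)*(q + 1)*(q^2 + 5*q + 6) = (q - 1)*(q + 1)*(q + 3)*(q + 2)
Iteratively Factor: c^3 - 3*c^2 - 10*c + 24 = (c + 3)*(c^2 - 6*c + 8) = (c - 2)*(c + 3)*(c - 4)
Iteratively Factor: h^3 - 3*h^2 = (h)*(h^2 - 3*h) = h*(h - 3)*(h)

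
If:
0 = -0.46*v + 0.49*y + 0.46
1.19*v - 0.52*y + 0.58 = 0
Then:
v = -1.52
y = -2.37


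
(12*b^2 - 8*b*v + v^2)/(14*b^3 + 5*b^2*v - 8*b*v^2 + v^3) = (-6*b + v)/(-7*b^2 - 6*b*v + v^2)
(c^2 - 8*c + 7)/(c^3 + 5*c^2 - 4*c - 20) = (c^2 - 8*c + 7)/(c^3 + 5*c^2 - 4*c - 20)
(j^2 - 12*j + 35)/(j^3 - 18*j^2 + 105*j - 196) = (j - 5)/(j^2 - 11*j + 28)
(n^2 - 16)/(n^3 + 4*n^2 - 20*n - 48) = (n + 4)/(n^2 + 8*n + 12)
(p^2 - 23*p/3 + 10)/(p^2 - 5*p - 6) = (p - 5/3)/(p + 1)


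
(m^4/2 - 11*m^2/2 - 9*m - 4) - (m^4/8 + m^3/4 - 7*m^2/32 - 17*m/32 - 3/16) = 3*m^4/8 - m^3/4 - 169*m^2/32 - 271*m/32 - 61/16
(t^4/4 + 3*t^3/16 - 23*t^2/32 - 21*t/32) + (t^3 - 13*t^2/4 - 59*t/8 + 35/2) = t^4/4 + 19*t^3/16 - 127*t^2/32 - 257*t/32 + 35/2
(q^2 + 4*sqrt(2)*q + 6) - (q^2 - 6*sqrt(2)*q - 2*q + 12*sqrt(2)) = 2*q + 10*sqrt(2)*q - 12*sqrt(2) + 6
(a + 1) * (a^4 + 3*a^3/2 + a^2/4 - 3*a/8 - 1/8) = a^5 + 5*a^4/2 + 7*a^3/4 - a^2/8 - a/2 - 1/8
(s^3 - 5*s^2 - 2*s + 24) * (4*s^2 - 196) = 4*s^5 - 20*s^4 - 204*s^3 + 1076*s^2 + 392*s - 4704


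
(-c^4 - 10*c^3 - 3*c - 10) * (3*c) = -3*c^5 - 30*c^4 - 9*c^2 - 30*c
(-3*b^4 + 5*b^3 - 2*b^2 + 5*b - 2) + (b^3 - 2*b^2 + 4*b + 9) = -3*b^4 + 6*b^3 - 4*b^2 + 9*b + 7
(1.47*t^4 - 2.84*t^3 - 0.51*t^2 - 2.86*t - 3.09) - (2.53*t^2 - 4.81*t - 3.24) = 1.47*t^4 - 2.84*t^3 - 3.04*t^2 + 1.95*t + 0.15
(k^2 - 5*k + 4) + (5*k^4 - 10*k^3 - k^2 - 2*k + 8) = 5*k^4 - 10*k^3 - 7*k + 12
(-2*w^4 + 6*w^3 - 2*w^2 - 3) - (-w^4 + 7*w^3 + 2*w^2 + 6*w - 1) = -w^4 - w^3 - 4*w^2 - 6*w - 2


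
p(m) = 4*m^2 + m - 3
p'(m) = 8*m + 1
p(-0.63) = -2.04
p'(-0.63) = -4.04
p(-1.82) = 8.43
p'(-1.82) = -13.56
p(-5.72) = 122.15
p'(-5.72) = -44.76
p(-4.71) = 81.03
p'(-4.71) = -36.68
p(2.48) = 24.08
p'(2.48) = 20.84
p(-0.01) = -3.01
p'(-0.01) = 0.92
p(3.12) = 39.06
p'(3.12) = 25.96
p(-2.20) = 14.16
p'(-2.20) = -16.60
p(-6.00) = 135.00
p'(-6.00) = -47.00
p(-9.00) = 312.00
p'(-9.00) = -71.00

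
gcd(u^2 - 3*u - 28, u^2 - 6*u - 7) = u - 7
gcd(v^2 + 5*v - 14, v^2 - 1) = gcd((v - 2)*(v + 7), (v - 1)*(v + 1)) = 1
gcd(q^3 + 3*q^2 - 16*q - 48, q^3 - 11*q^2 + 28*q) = q - 4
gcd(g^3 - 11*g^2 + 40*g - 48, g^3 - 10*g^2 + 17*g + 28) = g - 4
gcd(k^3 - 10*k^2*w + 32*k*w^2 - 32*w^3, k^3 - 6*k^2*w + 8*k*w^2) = k^2 - 6*k*w + 8*w^2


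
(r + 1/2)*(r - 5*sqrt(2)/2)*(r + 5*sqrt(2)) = r^3 + r^2/2 + 5*sqrt(2)*r^2/2 - 25*r + 5*sqrt(2)*r/4 - 25/2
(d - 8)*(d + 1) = d^2 - 7*d - 8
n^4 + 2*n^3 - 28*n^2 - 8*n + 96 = (n - 4)*(n - 2)*(n + 2)*(n + 6)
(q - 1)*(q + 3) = q^2 + 2*q - 3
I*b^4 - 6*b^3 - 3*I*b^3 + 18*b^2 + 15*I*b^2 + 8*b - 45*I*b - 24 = (b - 3)*(b - I)*(b + 8*I)*(I*b + 1)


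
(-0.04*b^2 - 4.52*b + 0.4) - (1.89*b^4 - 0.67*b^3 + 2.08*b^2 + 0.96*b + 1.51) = -1.89*b^4 + 0.67*b^3 - 2.12*b^2 - 5.48*b - 1.11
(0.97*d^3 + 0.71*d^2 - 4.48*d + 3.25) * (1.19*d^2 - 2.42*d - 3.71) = 1.1543*d^5 - 1.5025*d^4 - 10.6481*d^3 + 12.075*d^2 + 8.7558*d - 12.0575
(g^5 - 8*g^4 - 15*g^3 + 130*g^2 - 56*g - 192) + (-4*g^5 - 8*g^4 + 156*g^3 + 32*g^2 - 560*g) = -3*g^5 - 16*g^4 + 141*g^3 + 162*g^2 - 616*g - 192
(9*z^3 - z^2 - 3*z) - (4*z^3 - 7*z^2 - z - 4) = 5*z^3 + 6*z^2 - 2*z + 4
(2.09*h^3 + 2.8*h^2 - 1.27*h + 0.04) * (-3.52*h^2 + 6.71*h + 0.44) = -7.3568*h^5 + 4.1679*h^4 + 24.178*h^3 - 7.4305*h^2 - 0.2904*h + 0.0176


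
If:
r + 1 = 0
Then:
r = -1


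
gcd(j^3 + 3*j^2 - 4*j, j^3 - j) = j^2 - j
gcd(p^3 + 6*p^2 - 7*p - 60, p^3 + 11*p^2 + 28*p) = p + 4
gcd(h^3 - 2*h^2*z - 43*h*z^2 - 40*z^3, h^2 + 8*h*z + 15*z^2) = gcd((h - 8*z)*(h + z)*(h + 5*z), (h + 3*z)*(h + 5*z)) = h + 5*z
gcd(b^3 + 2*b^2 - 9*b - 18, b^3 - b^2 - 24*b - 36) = b^2 + 5*b + 6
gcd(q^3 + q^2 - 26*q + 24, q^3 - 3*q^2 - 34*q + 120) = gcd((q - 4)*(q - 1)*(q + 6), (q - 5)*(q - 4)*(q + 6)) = q^2 + 2*q - 24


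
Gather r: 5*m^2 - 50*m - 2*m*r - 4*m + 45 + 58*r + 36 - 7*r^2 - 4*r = 5*m^2 - 54*m - 7*r^2 + r*(54 - 2*m) + 81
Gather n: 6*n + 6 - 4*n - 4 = 2*n + 2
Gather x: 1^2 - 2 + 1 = 0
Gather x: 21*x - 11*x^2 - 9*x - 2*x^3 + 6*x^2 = -2*x^3 - 5*x^2 + 12*x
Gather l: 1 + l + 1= l + 2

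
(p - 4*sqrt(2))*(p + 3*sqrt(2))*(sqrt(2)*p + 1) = sqrt(2)*p^3 - p^2 - 25*sqrt(2)*p - 24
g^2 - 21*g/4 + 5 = (g - 4)*(g - 5/4)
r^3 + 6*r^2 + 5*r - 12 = (r - 1)*(r + 3)*(r + 4)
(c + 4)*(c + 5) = c^2 + 9*c + 20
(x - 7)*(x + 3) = x^2 - 4*x - 21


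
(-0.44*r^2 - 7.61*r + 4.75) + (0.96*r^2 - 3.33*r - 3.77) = 0.52*r^2 - 10.94*r + 0.98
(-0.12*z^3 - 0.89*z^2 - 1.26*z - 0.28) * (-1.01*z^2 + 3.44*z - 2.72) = 0.1212*z^5 + 0.4861*z^4 - 1.4626*z^3 - 1.6308*z^2 + 2.464*z + 0.7616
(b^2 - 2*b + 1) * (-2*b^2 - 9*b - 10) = -2*b^4 - 5*b^3 + 6*b^2 + 11*b - 10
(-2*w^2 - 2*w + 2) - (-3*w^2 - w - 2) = w^2 - w + 4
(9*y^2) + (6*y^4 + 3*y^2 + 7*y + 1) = 6*y^4 + 12*y^2 + 7*y + 1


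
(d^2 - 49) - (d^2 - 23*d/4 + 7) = 23*d/4 - 56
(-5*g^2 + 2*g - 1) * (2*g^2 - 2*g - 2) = -10*g^4 + 14*g^3 + 4*g^2 - 2*g + 2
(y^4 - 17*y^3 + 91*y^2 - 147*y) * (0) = 0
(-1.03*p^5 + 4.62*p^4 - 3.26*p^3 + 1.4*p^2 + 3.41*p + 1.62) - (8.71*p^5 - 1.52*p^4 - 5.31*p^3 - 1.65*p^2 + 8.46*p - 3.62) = -9.74*p^5 + 6.14*p^4 + 2.05*p^3 + 3.05*p^2 - 5.05*p + 5.24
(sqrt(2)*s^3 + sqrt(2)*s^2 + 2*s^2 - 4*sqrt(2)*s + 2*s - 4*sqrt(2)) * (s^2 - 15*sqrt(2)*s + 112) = sqrt(2)*s^5 - 28*s^4 + sqrt(2)*s^4 - 28*s^3 + 78*sqrt(2)*s^3 + 78*sqrt(2)*s^2 + 344*s^2 - 448*sqrt(2)*s + 344*s - 448*sqrt(2)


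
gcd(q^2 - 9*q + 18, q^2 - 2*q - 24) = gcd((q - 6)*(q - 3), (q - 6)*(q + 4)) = q - 6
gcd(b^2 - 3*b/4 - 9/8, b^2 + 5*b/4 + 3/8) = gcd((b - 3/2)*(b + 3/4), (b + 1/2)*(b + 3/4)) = b + 3/4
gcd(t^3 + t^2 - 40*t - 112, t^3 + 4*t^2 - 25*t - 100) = t + 4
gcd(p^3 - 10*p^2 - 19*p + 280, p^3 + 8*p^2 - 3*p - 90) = p + 5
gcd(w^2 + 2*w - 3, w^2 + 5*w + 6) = w + 3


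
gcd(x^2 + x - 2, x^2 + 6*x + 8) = x + 2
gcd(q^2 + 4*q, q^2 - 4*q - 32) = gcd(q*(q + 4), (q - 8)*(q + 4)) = q + 4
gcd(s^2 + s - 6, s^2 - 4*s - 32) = 1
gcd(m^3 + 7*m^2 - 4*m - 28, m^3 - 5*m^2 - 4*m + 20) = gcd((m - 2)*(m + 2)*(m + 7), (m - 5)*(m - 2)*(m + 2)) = m^2 - 4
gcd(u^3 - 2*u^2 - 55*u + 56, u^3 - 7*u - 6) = 1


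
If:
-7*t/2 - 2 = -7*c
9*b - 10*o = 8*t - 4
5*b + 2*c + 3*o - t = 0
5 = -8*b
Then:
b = -5/8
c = -935/2688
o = 143/168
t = -1703/1344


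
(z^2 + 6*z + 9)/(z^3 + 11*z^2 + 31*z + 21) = (z + 3)/(z^2 + 8*z + 7)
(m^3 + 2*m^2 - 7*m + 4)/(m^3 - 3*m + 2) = (m + 4)/(m + 2)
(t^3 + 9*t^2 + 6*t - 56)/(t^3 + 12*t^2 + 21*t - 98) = (t + 4)/(t + 7)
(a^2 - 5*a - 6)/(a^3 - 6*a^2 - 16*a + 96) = (a + 1)/(a^2 - 16)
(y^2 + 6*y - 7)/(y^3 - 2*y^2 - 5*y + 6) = (y + 7)/(y^2 - y - 6)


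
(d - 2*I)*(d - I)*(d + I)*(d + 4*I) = d^4 + 2*I*d^3 + 9*d^2 + 2*I*d + 8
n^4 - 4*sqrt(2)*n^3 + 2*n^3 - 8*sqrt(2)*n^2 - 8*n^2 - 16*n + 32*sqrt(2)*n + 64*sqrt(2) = (n + 2)*(n - 4*sqrt(2))*(n - 2*sqrt(2))*(n + 2*sqrt(2))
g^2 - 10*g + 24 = (g - 6)*(g - 4)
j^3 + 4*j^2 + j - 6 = (j - 1)*(j + 2)*(j + 3)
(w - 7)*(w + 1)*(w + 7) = w^3 + w^2 - 49*w - 49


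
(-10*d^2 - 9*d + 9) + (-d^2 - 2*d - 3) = -11*d^2 - 11*d + 6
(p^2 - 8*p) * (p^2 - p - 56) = p^4 - 9*p^3 - 48*p^2 + 448*p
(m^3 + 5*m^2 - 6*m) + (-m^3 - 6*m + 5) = 5*m^2 - 12*m + 5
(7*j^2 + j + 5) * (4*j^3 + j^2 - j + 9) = 28*j^5 + 11*j^4 + 14*j^3 + 67*j^2 + 4*j + 45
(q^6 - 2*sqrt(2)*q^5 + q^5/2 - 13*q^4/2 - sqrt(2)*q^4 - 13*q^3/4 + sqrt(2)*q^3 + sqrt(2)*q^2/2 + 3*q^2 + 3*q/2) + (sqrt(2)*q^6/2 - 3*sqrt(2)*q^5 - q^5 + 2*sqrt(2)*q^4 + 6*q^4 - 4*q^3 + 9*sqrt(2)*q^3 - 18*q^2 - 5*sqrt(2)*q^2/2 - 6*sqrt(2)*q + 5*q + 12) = sqrt(2)*q^6/2 + q^6 - 5*sqrt(2)*q^5 - q^5/2 - q^4/2 + sqrt(2)*q^4 - 29*q^3/4 + 10*sqrt(2)*q^3 - 15*q^2 - 2*sqrt(2)*q^2 - 6*sqrt(2)*q + 13*q/2 + 12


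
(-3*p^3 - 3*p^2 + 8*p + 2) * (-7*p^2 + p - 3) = 21*p^5 + 18*p^4 - 50*p^3 + 3*p^2 - 22*p - 6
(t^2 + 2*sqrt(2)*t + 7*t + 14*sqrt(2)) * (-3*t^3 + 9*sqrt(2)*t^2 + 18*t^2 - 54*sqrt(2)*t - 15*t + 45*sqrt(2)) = -3*t^5 - 3*t^4 + 3*sqrt(2)*t^4 + 3*sqrt(2)*t^3 + 147*t^3 - 111*sqrt(2)*t^2 - 69*t^2 - 1332*t + 105*sqrt(2)*t + 1260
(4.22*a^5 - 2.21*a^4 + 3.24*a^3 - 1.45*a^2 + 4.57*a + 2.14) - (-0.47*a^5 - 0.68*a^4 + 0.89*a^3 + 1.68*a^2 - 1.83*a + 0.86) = 4.69*a^5 - 1.53*a^4 + 2.35*a^3 - 3.13*a^2 + 6.4*a + 1.28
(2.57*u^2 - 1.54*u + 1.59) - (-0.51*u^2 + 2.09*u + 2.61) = 3.08*u^2 - 3.63*u - 1.02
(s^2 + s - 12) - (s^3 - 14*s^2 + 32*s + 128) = -s^3 + 15*s^2 - 31*s - 140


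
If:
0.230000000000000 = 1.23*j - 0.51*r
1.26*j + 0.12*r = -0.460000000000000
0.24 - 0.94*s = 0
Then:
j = -0.26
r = -1.08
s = 0.26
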